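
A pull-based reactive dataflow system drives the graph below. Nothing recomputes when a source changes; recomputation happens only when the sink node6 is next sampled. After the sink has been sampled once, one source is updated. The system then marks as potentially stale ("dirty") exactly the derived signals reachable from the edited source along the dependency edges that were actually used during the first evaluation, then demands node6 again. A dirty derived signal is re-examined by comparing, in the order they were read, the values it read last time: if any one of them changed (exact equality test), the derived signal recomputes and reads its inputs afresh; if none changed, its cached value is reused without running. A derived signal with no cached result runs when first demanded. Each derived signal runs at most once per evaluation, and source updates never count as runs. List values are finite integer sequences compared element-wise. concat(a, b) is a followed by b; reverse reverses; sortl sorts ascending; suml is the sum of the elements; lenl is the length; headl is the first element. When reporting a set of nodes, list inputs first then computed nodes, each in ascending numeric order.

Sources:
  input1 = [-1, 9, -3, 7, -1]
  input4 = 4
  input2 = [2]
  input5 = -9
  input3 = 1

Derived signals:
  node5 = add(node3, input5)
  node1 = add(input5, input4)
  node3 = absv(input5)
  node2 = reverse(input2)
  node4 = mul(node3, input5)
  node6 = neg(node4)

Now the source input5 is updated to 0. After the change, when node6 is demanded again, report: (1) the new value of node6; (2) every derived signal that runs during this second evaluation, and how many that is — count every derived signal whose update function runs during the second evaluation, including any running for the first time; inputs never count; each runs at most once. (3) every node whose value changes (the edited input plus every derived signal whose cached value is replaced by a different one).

New value of node6: 0.
Derived signals that run: node3, node4, node6 — 3 in total.
Values that change: input5, node3, node4, node6.

First evaluation (everything demanded from the output):
  node3 = absv(-9) = 9
  node4 = mul(9, -9) = -81
  node6 = neg(-81) = 81

Propagation after the edit:
  node3: runs — input5 -9->0; result 0.
  node4: runs — node3 9->0; input5 -9->0; result 0.
  node6: runs — node4 -81->0; result 0.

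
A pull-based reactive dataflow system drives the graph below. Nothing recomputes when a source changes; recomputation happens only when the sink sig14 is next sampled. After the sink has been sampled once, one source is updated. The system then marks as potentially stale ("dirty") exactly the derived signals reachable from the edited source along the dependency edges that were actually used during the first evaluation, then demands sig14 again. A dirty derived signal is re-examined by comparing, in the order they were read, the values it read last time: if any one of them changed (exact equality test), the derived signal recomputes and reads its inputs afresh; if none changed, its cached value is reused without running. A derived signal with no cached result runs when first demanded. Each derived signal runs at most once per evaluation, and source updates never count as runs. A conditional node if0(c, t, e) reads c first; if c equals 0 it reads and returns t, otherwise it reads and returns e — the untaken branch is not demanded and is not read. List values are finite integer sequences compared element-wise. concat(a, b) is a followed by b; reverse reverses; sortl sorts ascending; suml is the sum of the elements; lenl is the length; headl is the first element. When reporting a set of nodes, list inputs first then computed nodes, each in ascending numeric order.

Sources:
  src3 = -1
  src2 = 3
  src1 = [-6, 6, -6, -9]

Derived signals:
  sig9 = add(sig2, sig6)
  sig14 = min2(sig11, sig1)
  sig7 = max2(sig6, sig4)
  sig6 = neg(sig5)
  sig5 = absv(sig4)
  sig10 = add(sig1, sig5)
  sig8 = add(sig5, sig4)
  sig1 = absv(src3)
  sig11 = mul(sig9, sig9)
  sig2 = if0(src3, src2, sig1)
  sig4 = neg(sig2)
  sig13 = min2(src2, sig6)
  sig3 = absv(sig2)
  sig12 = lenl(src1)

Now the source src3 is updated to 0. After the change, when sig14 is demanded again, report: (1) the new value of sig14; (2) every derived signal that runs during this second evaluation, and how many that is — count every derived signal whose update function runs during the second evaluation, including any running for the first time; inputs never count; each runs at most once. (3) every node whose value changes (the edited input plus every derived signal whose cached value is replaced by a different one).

New value of sig14: 0.
Derived signals that run: sig1, sig2, sig4, sig5, sig6, sig9, sig14 — 7 in total.
Values that change: src3, sig1, sig2, sig4, sig5, sig6.
Key observation: the cutoff stops propagation at sig11 — its inputs' values are unchanged, so it reuses its cache.

First evaluation (everything demanded from the output):
  sig1 = absv(-1) = 1
  sig2 = if0(src3=-1 -> else branch sig1) = 1
  sig4 = neg(1) = -1
  sig5 = absv(-1) = 1
  sig6 = neg(1) = -1
  sig9 = add(1, -1) = 0
  sig11 = mul(0, 0) = 0
  sig14 = min2(0, 1) = 0

Propagation after the edit:
  sig1: runs — src3 -1->0; result 0.
  sig2: runs — src3 -1->0; sig1 1->0; result 3.
  sig4: runs — sig2 1->3; result -3.
  sig5: runs — sig4 -1->-3; result 3.
  sig6: runs — sig5 1->3; result -3.
  sig9: runs — sig2 1->3; sig6 -1->-3; result 0 (same value as before).
  sig11: checked — values it read are unchanged (sig9 unchanged, sig9 unchanged); reused cached 0 without running.
  sig14: runs — sig1 1->0; result 0 (same value as before).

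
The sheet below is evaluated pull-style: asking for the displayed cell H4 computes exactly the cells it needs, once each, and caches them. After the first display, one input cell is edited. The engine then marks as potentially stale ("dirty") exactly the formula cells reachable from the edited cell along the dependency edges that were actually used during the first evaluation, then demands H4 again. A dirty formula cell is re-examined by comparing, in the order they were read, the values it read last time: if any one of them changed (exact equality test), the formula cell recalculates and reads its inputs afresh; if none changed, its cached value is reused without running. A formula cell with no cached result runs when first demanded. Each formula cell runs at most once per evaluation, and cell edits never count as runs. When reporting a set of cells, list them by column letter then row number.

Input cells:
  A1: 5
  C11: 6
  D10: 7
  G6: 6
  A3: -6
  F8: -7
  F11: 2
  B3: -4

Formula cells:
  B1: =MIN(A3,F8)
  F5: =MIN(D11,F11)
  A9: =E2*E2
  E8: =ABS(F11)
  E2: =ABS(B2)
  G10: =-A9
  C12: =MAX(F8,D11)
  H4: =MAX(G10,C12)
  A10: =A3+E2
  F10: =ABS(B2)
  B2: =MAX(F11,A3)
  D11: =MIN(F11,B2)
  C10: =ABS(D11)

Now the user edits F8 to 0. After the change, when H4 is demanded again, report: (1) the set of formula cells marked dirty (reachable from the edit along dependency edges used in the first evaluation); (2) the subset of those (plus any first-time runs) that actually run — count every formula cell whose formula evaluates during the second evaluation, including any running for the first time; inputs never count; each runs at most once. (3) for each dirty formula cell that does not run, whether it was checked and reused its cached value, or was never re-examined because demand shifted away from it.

First demand of the output computes:
  B2 = MAX(2, -6) = 2
  D11 = MIN(2, 2) = 2
  C12 = MAX(-7, 2) = 2
  E2 = ABS(2) = 2
  A9 = 2 * 2 = 4
  G10 = -(4) = -4
  H4 = MAX(-4, 2) = 2

After the edit, cleaning proceeds:
  C12: a read changed (F8 -7->0) — executes, giving 2 — identical to its old value.
  H4: dirty, but its reads are unchanged (G10 unchanged, C12 unchanged); cached 2 stands.

Note the absorption at C12: it re-runs yet its value is the same, leaving the output's value untouched.

The edit dirties: C12, H4.
1 formula cells run: C12.
Cache hits after checking: H4.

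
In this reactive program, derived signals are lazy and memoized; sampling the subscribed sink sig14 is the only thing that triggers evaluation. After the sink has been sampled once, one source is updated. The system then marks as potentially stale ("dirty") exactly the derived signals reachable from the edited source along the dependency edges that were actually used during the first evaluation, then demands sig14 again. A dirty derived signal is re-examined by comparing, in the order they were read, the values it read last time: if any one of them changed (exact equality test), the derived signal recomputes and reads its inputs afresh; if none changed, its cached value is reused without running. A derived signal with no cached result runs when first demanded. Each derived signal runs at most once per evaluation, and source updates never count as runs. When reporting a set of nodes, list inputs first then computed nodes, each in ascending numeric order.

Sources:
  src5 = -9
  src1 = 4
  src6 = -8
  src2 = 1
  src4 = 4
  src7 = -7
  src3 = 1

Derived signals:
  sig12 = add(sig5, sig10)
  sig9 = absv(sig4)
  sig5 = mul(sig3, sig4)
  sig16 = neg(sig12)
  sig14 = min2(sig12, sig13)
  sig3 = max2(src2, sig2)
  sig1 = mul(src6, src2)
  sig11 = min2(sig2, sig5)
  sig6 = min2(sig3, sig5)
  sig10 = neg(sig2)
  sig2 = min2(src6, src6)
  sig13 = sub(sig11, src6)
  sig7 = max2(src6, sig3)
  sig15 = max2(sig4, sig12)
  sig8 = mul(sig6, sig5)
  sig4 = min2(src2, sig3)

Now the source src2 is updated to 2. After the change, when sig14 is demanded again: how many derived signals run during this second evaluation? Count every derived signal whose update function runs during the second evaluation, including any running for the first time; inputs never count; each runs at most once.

6 derived signals run: sig3, sig4, sig5, sig11, sig12, sig14.
Note where the cutoff bites: sig13 is checked, finds nothing changed, and keeps its cache.

First demand of the output computes:
  sig2 = min2(-8, -8) = -8
  sig3 = max2(1, -8) = 1
  sig4 = min2(1, 1) = 1
  sig5 = mul(1, 1) = 1
  sig10 = neg(-8) = 8
  sig11 = min2(-8, 1) = -8
  sig12 = add(1, 8) = 9
  sig13 = sub(-8, -8) = 0
  sig14 = min2(9, 0) = 0

After the edit, cleaning proceeds:
  sig3: a read changed (src2 1->2) — executes, giving 2.
  sig4: a read changed (src2 1->2; sig3 1->2) — executes, giving 2.
  sig5: a read changed (sig3 1->2; sig4 1->2) — executes, giving 4.
  sig11: a read changed (sig5 1->4) — executes, giving -8 — identical to its old value.
  sig12: a read changed (sig5 1->4) — executes, giving 12.
  sig13: dirty, but its reads are unchanged (sig11 unchanged, src6 unchanged); cached 0 stands.
  sig14: a read changed (sig12 9->12) — executes, giving 0 — identical to its old value.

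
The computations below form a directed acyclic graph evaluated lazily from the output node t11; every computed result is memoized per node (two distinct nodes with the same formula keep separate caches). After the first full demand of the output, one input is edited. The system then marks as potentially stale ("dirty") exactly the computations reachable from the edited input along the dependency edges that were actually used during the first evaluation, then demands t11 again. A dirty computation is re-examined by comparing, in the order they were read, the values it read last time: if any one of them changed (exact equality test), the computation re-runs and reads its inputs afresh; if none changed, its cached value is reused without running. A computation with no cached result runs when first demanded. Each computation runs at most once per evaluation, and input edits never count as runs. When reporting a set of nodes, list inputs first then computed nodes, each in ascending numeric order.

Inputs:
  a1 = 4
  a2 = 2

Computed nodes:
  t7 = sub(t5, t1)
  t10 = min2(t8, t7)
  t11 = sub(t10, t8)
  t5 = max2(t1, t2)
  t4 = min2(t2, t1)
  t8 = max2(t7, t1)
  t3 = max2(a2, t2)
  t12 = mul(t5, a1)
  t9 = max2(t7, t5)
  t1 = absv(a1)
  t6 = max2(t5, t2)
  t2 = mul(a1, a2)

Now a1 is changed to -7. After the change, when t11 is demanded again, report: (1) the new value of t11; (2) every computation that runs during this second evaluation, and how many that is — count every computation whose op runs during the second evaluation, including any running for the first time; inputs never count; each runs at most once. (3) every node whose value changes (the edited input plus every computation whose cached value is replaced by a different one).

Demanding t11 again yields -7.
7 computations run: t1, t2, t5, t7, t8, t10, t11.
The nodes whose values change: a1, t1, t2, t5, t7, t8, t10, t11.

First demand of the output computes:
  t1 = absv(4) = 4
  t2 = mul(4, 2) = 8
  t5 = max2(4, 8) = 8
  t7 = sub(8, 4) = 4
  t8 = max2(4, 4) = 4
  t10 = min2(4, 4) = 4
  t11 = sub(4, 4) = 0

After the edit, cleaning proceeds:
  t1: a read changed (a1 4->-7) — executes, giving 7.
  t2: a read changed (a1 4->-7) — executes, giving -14.
  t5: a read changed (t1 4->7; t2 8->-14) — executes, giving 7.
  t7: a read changed (t5 8->7; t1 4->7) — executes, giving 0.
  t8: a read changed (t7 4->0; t1 4->7) — executes, giving 7.
  t10: a read changed (t8 4->7; t7 4->0) — executes, giving 0.
  t11: a read changed (t10 4->0; t8 4->7) — executes, giving -7.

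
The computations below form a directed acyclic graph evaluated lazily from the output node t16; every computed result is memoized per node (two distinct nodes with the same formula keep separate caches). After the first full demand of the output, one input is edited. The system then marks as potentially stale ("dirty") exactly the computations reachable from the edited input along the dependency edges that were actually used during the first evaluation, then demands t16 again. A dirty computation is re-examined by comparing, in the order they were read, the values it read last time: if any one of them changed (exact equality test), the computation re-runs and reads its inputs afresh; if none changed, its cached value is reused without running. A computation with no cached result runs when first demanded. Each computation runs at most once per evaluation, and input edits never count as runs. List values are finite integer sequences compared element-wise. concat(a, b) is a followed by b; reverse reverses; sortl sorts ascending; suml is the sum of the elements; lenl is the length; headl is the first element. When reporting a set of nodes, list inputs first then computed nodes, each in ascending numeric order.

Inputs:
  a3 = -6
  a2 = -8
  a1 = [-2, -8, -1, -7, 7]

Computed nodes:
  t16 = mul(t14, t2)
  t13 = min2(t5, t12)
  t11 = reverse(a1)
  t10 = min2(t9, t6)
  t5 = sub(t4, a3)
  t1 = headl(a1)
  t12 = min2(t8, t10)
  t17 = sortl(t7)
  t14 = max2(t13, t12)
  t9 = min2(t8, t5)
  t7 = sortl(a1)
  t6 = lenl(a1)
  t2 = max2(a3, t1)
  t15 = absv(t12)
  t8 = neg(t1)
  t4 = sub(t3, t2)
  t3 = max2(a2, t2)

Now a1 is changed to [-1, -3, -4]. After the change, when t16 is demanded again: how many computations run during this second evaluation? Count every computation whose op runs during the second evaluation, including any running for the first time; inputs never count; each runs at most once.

12 computations run: t1, t2, t3, t4, t6, t8, t9, t10, t12, t13, t14, t16.
Note where the cutoff bites: t5 is checked, finds nothing changed, and keeps its cache.

First demand of the output computes:
  t1 = headl([-2, -8, -1, -7, 7]) = -2
  t2 = max2(-6, -2) = -2
  t3 = max2(-8, -2) = -2
  t4 = sub(-2, -2) = 0
  t5 = sub(0, -6) = 6
  t6 = lenl([-2, -8, -1, -7, 7]) = 5
  t8 = neg(-2) = 2
  t9 = min2(2, 6) = 2
  t10 = min2(2, 5) = 2
  t12 = min2(2, 2) = 2
  t13 = min2(6, 2) = 2
  t14 = max2(2, 2) = 2
  t16 = mul(2, -2) = -4

After the edit, cleaning proceeds:
  t1: a read changed (a1 [-2, -8, -1, -7, 7]->[-1, -3, -4]) — executes, giving -1.
  t2: a read changed (t1 -2->-1) — executes, giving -1.
  t3: a read changed (t2 -2->-1) — executes, giving -1.
  t4: a read changed (t3 -2->-1; t2 -2->-1) — executes, giving 0 — identical to its old value.
  t5: dirty, but its reads are unchanged (t4 unchanged, a3 unchanged); cached 6 stands.
  t6: a read changed (a1 [-2, -8, -1, -7, 7]->[-1, -3, -4]) — executes, giving 3.
  t8: a read changed (t1 -2->-1) — executes, giving 1.
  t9: a read changed (t8 2->1) — executes, giving 1.
  t10: a read changed (t9 2->1; t6 5->3) — executes, giving 1.
  t12: a read changed (t8 2->1; t10 2->1) — executes, giving 1.
  t13: a read changed (t12 2->1) — executes, giving 1.
  t14: a read changed (t13 2->1; t12 2->1) — executes, giving 1.
  t16: a read changed (t14 2->1; t2 -2->-1) — executes, giving -1.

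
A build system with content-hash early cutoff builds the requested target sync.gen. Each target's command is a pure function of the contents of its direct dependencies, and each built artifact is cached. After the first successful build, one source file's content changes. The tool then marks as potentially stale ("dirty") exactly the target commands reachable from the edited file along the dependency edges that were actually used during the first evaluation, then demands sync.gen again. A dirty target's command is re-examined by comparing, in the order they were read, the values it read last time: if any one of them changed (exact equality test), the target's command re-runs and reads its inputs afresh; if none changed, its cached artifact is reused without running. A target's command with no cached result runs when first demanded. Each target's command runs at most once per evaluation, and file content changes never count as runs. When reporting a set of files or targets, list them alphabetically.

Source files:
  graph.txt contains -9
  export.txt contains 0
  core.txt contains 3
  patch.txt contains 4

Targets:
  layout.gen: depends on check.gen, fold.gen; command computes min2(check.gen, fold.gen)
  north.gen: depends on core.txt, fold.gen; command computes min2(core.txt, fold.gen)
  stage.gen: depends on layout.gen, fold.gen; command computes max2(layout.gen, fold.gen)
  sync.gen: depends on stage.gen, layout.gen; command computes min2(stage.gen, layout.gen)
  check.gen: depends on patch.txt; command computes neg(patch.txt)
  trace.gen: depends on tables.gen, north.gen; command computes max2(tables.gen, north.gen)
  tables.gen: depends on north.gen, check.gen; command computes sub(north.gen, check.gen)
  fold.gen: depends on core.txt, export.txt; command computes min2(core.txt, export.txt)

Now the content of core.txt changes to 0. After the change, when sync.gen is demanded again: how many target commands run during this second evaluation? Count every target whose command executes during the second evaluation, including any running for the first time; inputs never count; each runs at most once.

Target commands that run: fold.gen — 1 in total.
Key observation: the change is absorbed at fold.gen — it re-runs but produces the same value, and the output's value is unchanged.

First evaluation (everything demanded from the output):
  check.gen = neg(4) = -4
  fold.gen = min2(3, 0) = 0
  layout.gen = min2(-4, 0) = -4
  stage.gen = max2(-4, 0) = 0
  sync.gen = min2(0, -4) = -4

Propagation after the edit:
  fold.gen: runs — core.txt 3->0; result 0 (same value as before).
  layout.gen: checked — values it read are unchanged (check.gen unchanged, fold.gen unchanged); reused cached -4 without running.
  stage.gen: checked — values it read are unchanged (layout.gen unchanged, fold.gen unchanged); reused cached 0 without running.
  sync.gen: checked — values it read are unchanged (stage.gen unchanged, layout.gen unchanged); reused cached -4 without running.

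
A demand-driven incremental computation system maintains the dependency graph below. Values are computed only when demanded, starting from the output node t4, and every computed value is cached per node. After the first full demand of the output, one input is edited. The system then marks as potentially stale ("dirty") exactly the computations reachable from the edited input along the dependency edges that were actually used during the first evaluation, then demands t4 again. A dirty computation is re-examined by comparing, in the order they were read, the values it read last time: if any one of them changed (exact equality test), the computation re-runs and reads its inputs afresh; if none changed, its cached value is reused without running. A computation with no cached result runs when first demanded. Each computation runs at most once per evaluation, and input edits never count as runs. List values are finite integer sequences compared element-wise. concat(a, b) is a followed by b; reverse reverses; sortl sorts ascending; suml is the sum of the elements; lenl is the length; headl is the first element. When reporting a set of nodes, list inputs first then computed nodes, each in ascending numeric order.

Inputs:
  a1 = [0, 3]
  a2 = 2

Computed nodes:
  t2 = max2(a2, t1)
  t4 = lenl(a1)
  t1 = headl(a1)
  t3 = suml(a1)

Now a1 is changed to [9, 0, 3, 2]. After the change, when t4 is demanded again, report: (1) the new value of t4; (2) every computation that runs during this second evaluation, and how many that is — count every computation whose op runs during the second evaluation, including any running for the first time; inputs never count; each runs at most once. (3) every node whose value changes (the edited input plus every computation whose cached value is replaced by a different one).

New value of t4: 4.
Computations that run: t4 — 1 in total.
Values that change: a1, t4.

First evaluation (everything demanded from the output):
  t4 = lenl([0, 3]) = 2

Propagation after the edit:
  t4: runs — a1 [0, 3]->[9, 0, 3, 2]; result 4.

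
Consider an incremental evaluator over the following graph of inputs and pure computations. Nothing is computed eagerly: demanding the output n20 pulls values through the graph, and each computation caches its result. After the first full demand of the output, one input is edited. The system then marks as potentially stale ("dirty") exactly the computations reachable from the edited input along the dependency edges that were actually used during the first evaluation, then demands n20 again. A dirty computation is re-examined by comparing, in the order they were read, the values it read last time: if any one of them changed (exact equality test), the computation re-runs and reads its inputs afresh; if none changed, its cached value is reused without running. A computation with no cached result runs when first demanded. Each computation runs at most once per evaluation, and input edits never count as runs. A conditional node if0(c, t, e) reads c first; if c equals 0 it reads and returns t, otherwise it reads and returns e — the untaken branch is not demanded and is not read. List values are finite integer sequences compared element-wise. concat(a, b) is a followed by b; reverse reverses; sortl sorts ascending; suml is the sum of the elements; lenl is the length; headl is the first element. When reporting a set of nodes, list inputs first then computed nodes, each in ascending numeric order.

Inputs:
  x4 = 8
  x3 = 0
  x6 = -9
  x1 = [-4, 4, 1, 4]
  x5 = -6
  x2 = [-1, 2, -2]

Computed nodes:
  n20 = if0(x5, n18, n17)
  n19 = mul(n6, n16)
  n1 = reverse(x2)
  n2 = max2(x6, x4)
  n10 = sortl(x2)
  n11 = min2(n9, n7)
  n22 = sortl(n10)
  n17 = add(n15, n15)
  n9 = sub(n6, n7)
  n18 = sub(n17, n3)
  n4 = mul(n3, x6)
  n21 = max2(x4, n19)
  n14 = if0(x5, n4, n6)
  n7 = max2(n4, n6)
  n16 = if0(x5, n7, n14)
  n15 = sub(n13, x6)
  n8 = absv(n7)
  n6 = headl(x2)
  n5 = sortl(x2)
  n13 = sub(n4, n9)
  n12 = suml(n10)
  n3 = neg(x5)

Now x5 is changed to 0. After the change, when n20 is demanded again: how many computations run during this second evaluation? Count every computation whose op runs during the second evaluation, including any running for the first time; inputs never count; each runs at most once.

Initial pass — values computed on the first demand:
  n3 = neg(-6) = 6
  n4 = mul(6, -9) = -54
  n6 = headl([-1, 2, -2]) = -1
  n7 = max2(-54, -1) = -1
  n9 = sub(-1, -1) = 0
  n13 = sub(-54, 0) = -54
  n15 = sub(-54, -9) = -45
  n17 = add(-45, -45) = -90
  n20 = if0(x5=-6 -> else branch n17) = -90

Second demand — change propagation:
  n3: re-runs because x5 -6->0; new result 0.
  n4: re-runs because n3 6->0; new result 0.
  n7: re-runs because n4 -54->0; new result 0.
  n9: re-runs because n7 -1->0; new result -1.
  n13: re-runs because n4 -54->0; n9 0->-1; new result 1.
  n15: re-runs because n13 -54->1; new result 10.
  n17: re-runs because n15 -45->10; n15 -45->10; new result 20.
  n18: newly demanded (no cache) — executes and yields 20.
  n20: re-runs because x5 -6->0; n17 -90->20; new result 20.

The important point: the flipped condition pulls in fresh nodes; n18 runs for the first time.

Run set: n3, n4, n7, n9, n13, n15, n17, n18, n20 (9 run).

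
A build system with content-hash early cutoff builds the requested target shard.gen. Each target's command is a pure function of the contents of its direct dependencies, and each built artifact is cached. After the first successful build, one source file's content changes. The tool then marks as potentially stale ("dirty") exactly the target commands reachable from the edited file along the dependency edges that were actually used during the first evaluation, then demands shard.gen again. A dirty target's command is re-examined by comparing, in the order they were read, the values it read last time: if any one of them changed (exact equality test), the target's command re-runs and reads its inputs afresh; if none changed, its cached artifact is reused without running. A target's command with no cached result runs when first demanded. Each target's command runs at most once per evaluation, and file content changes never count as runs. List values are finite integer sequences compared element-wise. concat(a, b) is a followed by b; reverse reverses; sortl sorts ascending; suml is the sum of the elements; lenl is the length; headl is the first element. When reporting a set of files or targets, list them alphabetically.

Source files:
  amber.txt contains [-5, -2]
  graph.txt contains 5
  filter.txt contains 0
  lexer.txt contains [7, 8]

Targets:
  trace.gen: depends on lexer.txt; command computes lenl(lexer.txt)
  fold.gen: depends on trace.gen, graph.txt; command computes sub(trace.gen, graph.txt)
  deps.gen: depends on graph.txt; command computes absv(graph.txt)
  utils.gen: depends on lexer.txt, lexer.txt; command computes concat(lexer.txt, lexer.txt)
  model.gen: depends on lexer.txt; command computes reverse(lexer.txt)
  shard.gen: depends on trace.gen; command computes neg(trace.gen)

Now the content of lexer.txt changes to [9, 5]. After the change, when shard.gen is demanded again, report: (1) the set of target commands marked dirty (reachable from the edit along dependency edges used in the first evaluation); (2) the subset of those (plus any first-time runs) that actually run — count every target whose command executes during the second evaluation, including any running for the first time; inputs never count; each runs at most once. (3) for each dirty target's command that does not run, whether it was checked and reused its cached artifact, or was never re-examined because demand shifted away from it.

First evaluation (everything demanded from the output):
  trace.gen = lenl([7, 8]) = 2
  shard.gen = neg(2) = -2

Propagation after the edit:
  trace.gen: runs — lexer.txt [7, 8]->[9, 5]; result 2 (same value as before).
  shard.gen: checked — values it read are unchanged (trace.gen unchanged); reused cached -2 without running.

Key observation: the change is absorbed at trace.gen — it re-runs but produces the same value, and the output's value is unchanged.

Marked dirty: shard.gen, trace.gen.
Target commands that run: trace.gen — 1 in total.
Checked but reused from cache: shard.gen.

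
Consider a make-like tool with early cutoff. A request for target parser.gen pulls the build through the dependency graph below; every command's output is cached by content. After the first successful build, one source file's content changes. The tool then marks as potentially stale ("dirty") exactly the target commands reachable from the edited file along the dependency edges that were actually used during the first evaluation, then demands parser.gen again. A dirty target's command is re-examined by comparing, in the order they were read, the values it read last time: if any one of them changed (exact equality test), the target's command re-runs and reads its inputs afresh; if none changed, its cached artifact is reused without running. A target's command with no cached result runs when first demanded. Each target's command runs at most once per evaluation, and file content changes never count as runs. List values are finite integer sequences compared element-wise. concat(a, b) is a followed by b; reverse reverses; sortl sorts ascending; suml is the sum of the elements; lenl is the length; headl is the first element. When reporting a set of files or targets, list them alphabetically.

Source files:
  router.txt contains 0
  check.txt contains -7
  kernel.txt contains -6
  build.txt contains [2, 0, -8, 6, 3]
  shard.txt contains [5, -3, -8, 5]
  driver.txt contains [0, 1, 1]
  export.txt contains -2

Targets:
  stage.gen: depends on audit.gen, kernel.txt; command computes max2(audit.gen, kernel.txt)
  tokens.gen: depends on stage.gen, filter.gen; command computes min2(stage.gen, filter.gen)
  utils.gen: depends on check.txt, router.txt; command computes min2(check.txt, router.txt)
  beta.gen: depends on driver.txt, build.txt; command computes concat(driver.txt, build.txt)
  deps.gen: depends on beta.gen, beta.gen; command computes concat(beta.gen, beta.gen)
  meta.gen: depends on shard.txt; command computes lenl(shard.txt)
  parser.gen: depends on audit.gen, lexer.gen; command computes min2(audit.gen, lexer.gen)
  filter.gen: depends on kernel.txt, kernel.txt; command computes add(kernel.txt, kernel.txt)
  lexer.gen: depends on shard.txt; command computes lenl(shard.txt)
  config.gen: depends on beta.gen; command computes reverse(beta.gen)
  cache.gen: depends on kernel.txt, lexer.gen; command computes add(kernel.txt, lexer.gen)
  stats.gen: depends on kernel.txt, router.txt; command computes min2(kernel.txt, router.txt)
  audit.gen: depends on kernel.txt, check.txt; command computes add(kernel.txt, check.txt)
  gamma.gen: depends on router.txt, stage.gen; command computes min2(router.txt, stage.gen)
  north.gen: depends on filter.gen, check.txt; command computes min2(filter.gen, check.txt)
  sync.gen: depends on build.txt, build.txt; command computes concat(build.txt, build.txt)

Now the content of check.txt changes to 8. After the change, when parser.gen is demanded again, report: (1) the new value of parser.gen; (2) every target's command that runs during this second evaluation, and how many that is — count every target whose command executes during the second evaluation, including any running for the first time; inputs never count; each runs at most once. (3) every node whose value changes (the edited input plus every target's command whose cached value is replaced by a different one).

Demanding parser.gen again yields 2.
2 target commands run: audit.gen, parser.gen.
The nodes whose values change: audit.gen, check.txt, parser.gen.

First demand of the output computes:
  audit.gen = add(-6, -7) = -13
  lexer.gen = lenl([5, -3, -8, 5]) = 4
  parser.gen = min2(-13, 4) = -13

After the edit, cleaning proceeds:
  audit.gen: a read changed (check.txt -7->8) — executes, giving 2.
  parser.gen: a read changed (audit.gen -13->2) — executes, giving 2.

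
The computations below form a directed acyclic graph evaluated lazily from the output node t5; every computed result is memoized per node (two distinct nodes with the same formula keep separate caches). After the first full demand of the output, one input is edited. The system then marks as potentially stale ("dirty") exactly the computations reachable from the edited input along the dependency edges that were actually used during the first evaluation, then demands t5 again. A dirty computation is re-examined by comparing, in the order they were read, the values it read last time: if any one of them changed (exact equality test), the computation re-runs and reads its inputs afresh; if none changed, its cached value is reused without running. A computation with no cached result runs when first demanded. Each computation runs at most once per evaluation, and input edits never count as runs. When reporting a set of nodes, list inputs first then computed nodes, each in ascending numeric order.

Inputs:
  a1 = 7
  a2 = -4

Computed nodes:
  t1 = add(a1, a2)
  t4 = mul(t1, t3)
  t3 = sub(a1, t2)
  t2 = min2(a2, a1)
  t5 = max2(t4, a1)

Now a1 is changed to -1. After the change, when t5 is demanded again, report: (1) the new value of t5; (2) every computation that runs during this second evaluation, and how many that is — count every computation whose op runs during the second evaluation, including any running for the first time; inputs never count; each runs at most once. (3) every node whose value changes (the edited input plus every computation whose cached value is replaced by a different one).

First demand of the output computes:
  t1 = add(7, -4) = 3
  t2 = min2(-4, 7) = -4
  t3 = sub(7, -4) = 11
  t4 = mul(3, 11) = 33
  t5 = max2(33, 7) = 33

After the edit, cleaning proceeds:
  t1: a read changed (a1 7->-1) — executes, giving -5.
  t2: a read changed (a1 7->-1) — executes, giving -4 — identical to its old value.
  t3: a read changed (a1 7->-1) — executes, giving 3.
  t4: a read changed (t1 3->-5; t3 11->3) — executes, giving -15.
  t5: a read changed (t4 33->-15; a1 7->-1) — executes, giving -1.

Demanding t5 again yields -1.
5 computations run: t1, t2, t3, t4, t5.
The nodes whose values change: a1, t1, t3, t4, t5.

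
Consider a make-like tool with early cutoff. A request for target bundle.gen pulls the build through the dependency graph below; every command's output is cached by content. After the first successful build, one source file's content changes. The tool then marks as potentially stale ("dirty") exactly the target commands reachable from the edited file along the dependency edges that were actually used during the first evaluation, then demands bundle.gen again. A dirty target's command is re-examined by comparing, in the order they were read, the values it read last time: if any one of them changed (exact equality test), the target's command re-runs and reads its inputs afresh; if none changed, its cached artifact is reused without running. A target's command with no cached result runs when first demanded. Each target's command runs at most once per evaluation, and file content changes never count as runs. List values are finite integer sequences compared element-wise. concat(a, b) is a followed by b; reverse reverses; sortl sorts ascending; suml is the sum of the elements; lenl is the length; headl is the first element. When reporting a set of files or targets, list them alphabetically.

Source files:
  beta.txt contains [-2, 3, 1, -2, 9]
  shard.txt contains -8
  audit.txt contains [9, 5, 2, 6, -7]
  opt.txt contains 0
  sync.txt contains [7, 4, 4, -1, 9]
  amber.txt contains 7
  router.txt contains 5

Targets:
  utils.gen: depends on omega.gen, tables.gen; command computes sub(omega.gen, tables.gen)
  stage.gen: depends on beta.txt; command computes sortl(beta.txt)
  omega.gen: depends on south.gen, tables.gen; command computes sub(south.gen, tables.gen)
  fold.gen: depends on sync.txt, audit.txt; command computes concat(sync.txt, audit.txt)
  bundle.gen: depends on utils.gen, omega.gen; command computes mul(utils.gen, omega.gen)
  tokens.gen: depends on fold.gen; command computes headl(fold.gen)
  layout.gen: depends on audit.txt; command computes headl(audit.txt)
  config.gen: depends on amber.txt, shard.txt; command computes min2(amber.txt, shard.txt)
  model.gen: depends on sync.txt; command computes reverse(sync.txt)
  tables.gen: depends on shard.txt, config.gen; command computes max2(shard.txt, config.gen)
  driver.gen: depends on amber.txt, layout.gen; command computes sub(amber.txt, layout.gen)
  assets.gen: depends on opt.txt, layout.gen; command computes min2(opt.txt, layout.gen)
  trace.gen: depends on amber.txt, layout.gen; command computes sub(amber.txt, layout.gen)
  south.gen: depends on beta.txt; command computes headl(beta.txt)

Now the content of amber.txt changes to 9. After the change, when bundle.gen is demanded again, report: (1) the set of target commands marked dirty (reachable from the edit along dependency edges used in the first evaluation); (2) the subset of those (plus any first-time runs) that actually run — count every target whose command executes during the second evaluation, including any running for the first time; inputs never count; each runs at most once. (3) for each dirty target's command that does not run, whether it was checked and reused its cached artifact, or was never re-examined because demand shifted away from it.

First demand of the output computes:
  config.gen = min2(7, -8) = -8
  south.gen = headl([-2, 3, 1, -2, 9]) = -2
  tables.gen = max2(-8, -8) = -8
  omega.gen = sub(-2, -8) = 6
  utils.gen = sub(6, -8) = 14
  bundle.gen = mul(14, 6) = 84

After the edit, cleaning proceeds:
  config.gen: a read changed (amber.txt 7->9) — executes, giving -8 — identical to its old value.
  tables.gen: dirty, but its reads are unchanged (shard.txt unchanged, config.gen unchanged); cached -8 stands.
  omega.gen: dirty, but its reads are unchanged (south.gen unchanged, tables.gen unchanged); cached 6 stands.
  utils.gen: dirty, but its reads are unchanged (omega.gen unchanged, tables.gen unchanged); cached 14 stands.
  bundle.gen: dirty, but its reads are unchanged (utils.gen unchanged, omega.gen unchanged); cached 84 stands.

Note the absorption at config.gen: it re-runs yet its value is the same, leaving the output's value untouched.

The edit dirties: bundle.gen, config.gen, omega.gen, tables.gen, utils.gen.
1 target commands run: config.gen.
Cache hits after checking: bundle.gen, omega.gen, tables.gen, utils.gen.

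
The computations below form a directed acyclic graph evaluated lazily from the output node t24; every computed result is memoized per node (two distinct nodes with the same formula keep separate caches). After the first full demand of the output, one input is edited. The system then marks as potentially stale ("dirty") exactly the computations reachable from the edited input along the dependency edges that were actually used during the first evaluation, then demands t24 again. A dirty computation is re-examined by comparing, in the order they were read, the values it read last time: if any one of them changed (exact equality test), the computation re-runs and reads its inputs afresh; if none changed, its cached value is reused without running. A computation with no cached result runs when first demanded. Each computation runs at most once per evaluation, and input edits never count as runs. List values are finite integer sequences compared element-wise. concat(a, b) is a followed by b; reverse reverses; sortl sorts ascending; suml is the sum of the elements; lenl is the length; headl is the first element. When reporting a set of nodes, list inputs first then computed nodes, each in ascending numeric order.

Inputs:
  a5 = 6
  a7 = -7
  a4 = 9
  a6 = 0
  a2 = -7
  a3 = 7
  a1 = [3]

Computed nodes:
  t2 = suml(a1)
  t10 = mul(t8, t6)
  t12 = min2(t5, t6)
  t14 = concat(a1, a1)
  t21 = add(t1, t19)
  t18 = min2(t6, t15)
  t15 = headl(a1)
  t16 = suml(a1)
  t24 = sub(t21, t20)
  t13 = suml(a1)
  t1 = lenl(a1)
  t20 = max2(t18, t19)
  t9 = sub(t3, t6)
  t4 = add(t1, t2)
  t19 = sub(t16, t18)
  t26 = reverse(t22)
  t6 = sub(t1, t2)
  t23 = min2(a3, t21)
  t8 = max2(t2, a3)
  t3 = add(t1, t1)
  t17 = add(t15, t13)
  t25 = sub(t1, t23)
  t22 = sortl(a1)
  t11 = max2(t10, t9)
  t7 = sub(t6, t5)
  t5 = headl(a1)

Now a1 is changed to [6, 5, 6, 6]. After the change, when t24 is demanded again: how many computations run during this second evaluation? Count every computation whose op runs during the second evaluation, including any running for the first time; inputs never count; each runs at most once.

10 computations run: t1, t2, t6, t15, t16, t18, t19, t20, t21, t24.

First demand of the output computes:
  t1 = lenl([3]) = 1
  t2 = suml([3]) = 3
  t6 = sub(1, 3) = -2
  t15 = headl([3]) = 3
  t16 = suml([3]) = 3
  t18 = min2(-2, 3) = -2
  t19 = sub(3, -2) = 5
  t20 = max2(-2, 5) = 5
  t21 = add(1, 5) = 6
  t24 = sub(6, 5) = 1

After the edit, cleaning proceeds:
  t1: a read changed (a1 [3]->[6, 5, 6, 6]) — executes, giving 4.
  t2: a read changed (a1 [3]->[6, 5, 6, 6]) — executes, giving 23.
  t6: a read changed (t1 1->4; t2 3->23) — executes, giving -19.
  t15: a read changed (a1 [3]->[6, 5, 6, 6]) — executes, giving 6.
  t16: a read changed (a1 [3]->[6, 5, 6, 6]) — executes, giving 23.
  t18: a read changed (t6 -2->-19; t15 3->6) — executes, giving -19.
  t19: a read changed (t16 3->23; t18 -2->-19) — executes, giving 42.
  t20: a read changed (t18 -2->-19; t19 5->42) — executes, giving 42.
  t21: a read changed (t1 1->4; t19 5->42) — executes, giving 46.
  t24: a read changed (t21 6->46; t20 5->42) — executes, giving 4.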